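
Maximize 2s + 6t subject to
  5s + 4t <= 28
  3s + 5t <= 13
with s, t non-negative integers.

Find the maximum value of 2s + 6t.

14

Relaxing integrality, the LP optimum is 15.60 at (s,t) = (0, 2.6), which is not an integer point.
(s,t)=(1,2): 5·1+4·2=13≤28, 3·1+5·2=13≤13, objective 14.
(s,t)=(0,2): 5·0+4·2=8≤28, 3·0+5·2=10≤13, objective 12.
The best lattice point is (1,2), giving 14.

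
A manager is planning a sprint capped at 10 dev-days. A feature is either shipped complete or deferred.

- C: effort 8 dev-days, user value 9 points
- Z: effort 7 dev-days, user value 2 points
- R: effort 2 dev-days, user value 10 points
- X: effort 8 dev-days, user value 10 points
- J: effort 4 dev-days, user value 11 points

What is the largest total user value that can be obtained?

21

Take R and J: effort 2 + 4 = 6 ≤ 10, user value 10 + 11 = 21.
No other feasible combination does better.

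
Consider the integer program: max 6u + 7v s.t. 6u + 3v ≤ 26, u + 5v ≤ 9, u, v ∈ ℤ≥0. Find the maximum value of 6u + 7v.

(u,v)=(3,1): 6·3+3·1=21≤26, 1·3+5·1=8≤9, objective 25.
(u,v)=(4,0): 6·4+3·0=24≤26, 1·4+5·0=4≤9, objective 24.
The best lattice point is (3,1), giving 25.

25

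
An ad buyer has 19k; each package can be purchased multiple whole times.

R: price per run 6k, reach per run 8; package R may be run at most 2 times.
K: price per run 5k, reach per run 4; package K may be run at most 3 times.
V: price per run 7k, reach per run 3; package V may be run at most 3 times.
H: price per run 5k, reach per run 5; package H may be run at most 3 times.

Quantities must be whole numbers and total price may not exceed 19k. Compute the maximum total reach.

21

Take 2×R and 1×H: price 17 ≤ 19, reach 2·8 + 1·5 = 21.
R has the best ratio (8/6) and is taken to its limit of 2; remaining capacity is filled optimally with the others.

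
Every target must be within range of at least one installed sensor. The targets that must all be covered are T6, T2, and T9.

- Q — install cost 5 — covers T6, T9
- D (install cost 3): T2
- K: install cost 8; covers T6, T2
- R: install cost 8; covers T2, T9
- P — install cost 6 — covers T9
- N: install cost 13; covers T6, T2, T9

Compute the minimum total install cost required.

Choose Q and D: together they cover T6, T2, T9 — every target.
Total install cost: 5 + 3 = 8.
No cover costs less than 8.

8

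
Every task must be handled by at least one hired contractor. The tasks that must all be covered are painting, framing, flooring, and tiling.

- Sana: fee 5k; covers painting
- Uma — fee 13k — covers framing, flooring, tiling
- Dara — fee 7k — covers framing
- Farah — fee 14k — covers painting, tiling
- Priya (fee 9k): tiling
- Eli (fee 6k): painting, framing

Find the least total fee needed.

18

This is a weighted set-cover instance.
Choose Sana and Uma: together they cover painting, framing, flooring, tiling — every task.
Total fee: 5 + 13 = 18.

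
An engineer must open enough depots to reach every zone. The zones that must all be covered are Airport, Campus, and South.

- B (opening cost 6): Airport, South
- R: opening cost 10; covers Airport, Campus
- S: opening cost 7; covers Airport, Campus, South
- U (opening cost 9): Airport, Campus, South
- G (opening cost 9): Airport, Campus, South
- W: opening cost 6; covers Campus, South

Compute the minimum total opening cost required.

7

This is an integer covering problem.
S alone covers Airport, Campus, South — every zone.
Total opening cost: 7.
No cover costs less than 7.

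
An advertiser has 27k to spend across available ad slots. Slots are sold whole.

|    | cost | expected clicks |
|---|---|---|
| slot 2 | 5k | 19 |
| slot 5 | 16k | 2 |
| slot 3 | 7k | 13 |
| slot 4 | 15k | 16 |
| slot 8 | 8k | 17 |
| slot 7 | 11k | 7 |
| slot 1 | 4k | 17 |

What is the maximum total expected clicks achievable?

Take slot 2, slot 3, slot 8, and slot 1: cost 5 + 7 + 8 + 4 = 24 ≤ 27, expected clicks 19 + 13 + 17 + 17 = 66.
No other feasible combination does better.

66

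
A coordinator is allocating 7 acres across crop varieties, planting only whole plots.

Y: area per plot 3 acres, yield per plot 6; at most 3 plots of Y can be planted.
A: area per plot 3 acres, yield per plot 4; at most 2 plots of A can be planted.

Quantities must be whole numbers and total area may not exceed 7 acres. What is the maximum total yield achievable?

This is a bounded integer knapsack.
Y has the best ratio (6/3); taking only Y gives at most 2×6 = 12 (stopped by the area limit).
Optimal: 2×Y: area 6 ≤ 7, yield 2·6 = 12.

12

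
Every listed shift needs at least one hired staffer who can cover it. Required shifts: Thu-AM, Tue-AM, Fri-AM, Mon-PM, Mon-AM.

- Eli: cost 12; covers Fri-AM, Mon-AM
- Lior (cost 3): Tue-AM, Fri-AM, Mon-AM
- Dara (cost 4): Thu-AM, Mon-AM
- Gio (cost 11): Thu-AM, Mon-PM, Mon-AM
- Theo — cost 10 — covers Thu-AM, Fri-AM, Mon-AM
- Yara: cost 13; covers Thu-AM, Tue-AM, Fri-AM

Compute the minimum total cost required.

14

This is a weighted set-cover instance.
The greedy cost-per-new-shift heuristic would pick Lior, Dara, and Gio for 18, but a cheaper cover exists.
Choose Lior and Gio: together they cover Thu-AM, Tue-AM, Fri-AM, Mon-PM, Mon-AM — every shift.
Total cost: 3 + 11 = 14.
No cover costs less than 14.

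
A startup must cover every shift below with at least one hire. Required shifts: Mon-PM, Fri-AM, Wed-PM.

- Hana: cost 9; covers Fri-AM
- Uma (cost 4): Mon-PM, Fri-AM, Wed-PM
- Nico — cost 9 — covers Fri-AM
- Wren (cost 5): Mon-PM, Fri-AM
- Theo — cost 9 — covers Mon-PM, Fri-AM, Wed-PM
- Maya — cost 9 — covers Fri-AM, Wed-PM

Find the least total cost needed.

4

Uma alone covers Mon-PM, Fri-AM, Wed-PM — every shift.
Total cost: 4.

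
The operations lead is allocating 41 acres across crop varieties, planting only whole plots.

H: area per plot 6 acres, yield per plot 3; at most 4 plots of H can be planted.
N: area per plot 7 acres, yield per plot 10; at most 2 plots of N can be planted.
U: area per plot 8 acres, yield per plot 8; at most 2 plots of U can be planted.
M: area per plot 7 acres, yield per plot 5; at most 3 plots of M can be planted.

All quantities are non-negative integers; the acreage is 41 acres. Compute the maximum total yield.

41

N has the best ratio (10/7); taking only N gives at most 2×10 = 20 (stopped by the supply cap of 2).
Mixing does better — 2×N, 2×U, and 1×M: area 37 ≤ 41, yield 2·10 + 2·8 + 1·5 = 41.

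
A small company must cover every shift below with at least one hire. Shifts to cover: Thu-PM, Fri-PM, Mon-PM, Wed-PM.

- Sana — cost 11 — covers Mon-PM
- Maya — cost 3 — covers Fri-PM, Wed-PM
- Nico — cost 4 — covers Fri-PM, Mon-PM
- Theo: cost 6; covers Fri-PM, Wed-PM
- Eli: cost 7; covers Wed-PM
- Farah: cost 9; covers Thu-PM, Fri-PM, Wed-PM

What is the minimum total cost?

This is a weighted set-cover instance.
The greedy cost-per-new-shift heuristic would pick Maya, Nico, and Farah for 16, but a cheaper cover exists.
Choose Nico and Farah: together they cover Thu-PM, Fri-PM, Mon-PM, Wed-PM — every shift.
Total cost: 4 + 9 = 13.
No cover costs less than 13.

13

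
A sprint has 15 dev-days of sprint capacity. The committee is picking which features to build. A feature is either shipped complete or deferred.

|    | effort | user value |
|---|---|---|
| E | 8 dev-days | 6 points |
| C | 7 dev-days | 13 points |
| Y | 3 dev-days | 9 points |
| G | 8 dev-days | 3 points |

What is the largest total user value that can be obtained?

22

This is an integer program with binary decision variables.
Take C and Y: effort 7 + 3 = 10 ≤ 15, user value 13 + 9 = 22.
No other feasible combination does better.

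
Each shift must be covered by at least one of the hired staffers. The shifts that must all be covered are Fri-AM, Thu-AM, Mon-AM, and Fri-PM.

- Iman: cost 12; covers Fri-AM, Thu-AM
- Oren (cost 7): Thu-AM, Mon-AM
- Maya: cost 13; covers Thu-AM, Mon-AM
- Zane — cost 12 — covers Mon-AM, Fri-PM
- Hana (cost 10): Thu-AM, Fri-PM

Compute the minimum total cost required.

Choose Iman and Zane: together they cover Fri-AM, Thu-AM, Mon-AM, Fri-PM — every shift.
Total cost: 12 + 12 = 24.

24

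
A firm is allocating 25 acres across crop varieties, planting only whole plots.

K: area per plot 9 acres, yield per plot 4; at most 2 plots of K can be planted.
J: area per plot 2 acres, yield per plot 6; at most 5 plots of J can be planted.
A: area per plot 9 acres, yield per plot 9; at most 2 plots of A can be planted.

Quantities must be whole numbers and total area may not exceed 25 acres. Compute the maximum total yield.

J has the best ratio (6/2); taking only J gives at most 5×6 = 30 (stopped by the supply cap of 5).
Mixing does better — 5×J and 1×A: area 19 ≤ 25, yield 5·6 + 1·9 = 39.

39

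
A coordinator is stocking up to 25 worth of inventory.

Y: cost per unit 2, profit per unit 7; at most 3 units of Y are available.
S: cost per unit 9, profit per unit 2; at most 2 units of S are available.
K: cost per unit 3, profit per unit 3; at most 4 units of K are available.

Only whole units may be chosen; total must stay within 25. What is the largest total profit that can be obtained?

33

3×Y, 1×S, and 3×K: cost 24 ≤ 25, profit 3·7 + 1·2 + 3·3 = 32.
3×Y and 4×K: cost 18 ≤ 25, profit 3·7 + 4·3 = 33.
Best is 33.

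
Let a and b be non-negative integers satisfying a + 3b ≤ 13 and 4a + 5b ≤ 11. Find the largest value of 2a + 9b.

18

(a,b)=(0,2): 1·0+3·2=6≤13, 4·0+5·2=10≤11, objective 18.
(a,b)=(1,1): 1·1+3·1=4≤13, 4·1+5·1=9≤11, objective 11.
(a,b)=(0,1): 1·0+3·1=3≤13, 4·0+5·1=5≤11, objective 9.
The best lattice point is (0,2), giving 18.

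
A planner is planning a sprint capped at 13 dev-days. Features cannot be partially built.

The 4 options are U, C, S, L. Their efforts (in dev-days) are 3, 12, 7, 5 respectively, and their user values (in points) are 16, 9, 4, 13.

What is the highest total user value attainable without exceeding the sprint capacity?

Treat it as a binary knapsack problem.
Take U and L: effort 3 + 5 = 8 ≤ 13, user value 16 + 13 = 29.
No other feasible combination does better.

29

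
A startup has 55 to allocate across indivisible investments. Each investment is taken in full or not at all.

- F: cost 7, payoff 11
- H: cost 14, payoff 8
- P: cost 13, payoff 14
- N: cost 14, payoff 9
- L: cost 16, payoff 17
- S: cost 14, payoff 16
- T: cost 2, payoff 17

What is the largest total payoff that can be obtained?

Allowing fractional choices, the relaxed optimum would be about 76.9, but investments are indivisible.
F + H + L + S + T: cost 7 + 14 + 16 + 14 + 2 = 53 ≤ 55, payoff 11 + 8 + 17 + 16 + 17 = 69.
F + N + L + S + T: cost 7 + 14 + 16 + 14 + 2 = 53 ≤ 55, payoff 11 + 9 + 17 + 16 + 17 = 70.
F + P + L + S + T: cost 7 + 13 + 16 + 14 + 2 = 52 ≤ 55, payoff 11 + 14 + 17 + 16 + 17 = 75.
Best is F, P, L, S, and T with total payoff 75.

75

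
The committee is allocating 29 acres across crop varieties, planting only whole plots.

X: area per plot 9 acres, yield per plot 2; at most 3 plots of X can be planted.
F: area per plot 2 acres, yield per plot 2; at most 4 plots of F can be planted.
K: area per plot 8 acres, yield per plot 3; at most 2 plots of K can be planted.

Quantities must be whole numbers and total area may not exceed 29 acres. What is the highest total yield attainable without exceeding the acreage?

14

This is a bounded integer knapsack.
F has the best ratio (2/2); taking only F gives at most 4×2 = 8 (stopped by the supply cap of 4).
Mixing does better — 4×F and 2×K: area 24 ≤ 29, yield 4·2 + 2·3 = 14.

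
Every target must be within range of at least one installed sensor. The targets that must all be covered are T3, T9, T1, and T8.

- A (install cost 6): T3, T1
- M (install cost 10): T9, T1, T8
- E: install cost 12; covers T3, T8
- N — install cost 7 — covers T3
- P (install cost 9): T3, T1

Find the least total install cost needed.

This is an integer covering problem.
Choose A and M: together they cover T3, T9, T1, T8 — every target.
Total install cost: 6 + 10 = 16.
No cover costs less than 16.

16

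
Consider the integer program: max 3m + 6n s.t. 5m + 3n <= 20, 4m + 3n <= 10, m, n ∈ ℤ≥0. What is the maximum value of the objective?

18

(m,n)=(0,3): 5·0+3·3=9≤20, 4·0+3·3=9≤10, objective 18.
(m,n)=(1,2): 5·1+3·2=11≤20, 4·1+3·2=10≤10, objective 15.
(m,n)=(0,2): 5·0+3·2=6≤20, 4·0+3·2=6≤10, objective 12.
No feasible integer point exceeds 18.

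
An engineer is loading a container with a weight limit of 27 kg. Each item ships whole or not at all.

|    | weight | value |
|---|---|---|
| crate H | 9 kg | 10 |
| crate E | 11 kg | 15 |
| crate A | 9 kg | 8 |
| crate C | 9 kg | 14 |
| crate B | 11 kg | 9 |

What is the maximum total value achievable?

32

Take crate H, crate A, and crate C: weight 9 + 9 + 9 = 27 ≤ 27, value 10 + 8 + 14 = 32.
No other feasible combination does better.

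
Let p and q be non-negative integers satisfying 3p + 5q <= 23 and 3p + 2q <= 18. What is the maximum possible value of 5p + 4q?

30

Relaxing integrality, the LP optimum is 31.11 at (p,q) = (4.89, 1.67), which is not an integer point.
(p,q)=(6,0): 3·6+5·0=18≤23, 3·6+2·0=18≤18, objective 30.
(p,q)=(5,1): 3·5+5·1=20≤23, 3·5+2·1=17≤18, objective 29.
(p,q)=(4,2): 3·4+5·2=22≤23, 3·4+2·2=16≤18, objective 28.
Maximum is 30 at (p,q)=(6,0).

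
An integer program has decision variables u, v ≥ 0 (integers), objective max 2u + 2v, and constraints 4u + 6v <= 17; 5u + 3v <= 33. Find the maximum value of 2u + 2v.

8

(u,v)=(4,0) is feasible, giving 8.
(u,v)=(3,0) is feasible, giving 6.
Maximum is 8 at (u,v)=(4,0).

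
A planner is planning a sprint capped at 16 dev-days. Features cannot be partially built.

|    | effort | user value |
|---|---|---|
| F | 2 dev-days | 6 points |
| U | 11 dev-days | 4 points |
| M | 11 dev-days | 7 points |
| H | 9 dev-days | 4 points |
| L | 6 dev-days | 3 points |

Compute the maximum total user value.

Take F and M: effort 2 + 11 = 13 ≤ 16, user value 6 + 7 = 13.
No other feasible combination does better.

13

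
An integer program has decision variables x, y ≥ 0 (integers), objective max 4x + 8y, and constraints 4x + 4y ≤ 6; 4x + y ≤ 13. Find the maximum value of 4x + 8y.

8

(x,y)=(0,1): 4·0+4·1=4≤6, 4·0+1·1=1≤13, objective 8.
(x,y)=(1,0): 4·1+4·0=4≤6, 4·1+1·0=4≤13, objective 4.
(x,y)=(0,0): 4·0+4·0=0≤6, 4·0+1·0=0≤13, objective 0.
No feasible integer point exceeds 8.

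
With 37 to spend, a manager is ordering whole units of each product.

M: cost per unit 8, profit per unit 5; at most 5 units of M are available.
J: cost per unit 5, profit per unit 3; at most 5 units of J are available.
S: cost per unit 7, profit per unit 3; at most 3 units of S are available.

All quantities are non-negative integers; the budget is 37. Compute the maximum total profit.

23

This is a bounded integer knapsack.
Take 4×M and 1×J: cost 37 ≤ 37, profit 4·5 + 1·3 = 23.
No other integer combination yields more.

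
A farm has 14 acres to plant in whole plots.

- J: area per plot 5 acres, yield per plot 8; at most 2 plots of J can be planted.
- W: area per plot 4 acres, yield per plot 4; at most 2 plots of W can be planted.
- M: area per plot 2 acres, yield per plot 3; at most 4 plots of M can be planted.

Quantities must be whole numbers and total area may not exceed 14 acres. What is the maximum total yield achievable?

This is a bounded integer knapsack.
Take 2×J and 2×M: area 14 ≤ 14, yield 2·8 + 2·3 = 22.
J has the best ratio (8/5) and is taken to its limit of 2; remaining capacity is filled optimally with the others.

22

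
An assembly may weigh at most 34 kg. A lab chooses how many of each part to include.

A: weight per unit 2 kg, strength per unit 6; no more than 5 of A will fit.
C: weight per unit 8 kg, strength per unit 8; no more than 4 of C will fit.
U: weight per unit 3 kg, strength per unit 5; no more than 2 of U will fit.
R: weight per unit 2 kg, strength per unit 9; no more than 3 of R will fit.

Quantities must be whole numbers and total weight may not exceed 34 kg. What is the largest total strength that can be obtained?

75

Take 5×A, 1×C, 2×U, and 3×R: weight 30 ≤ 34, strength 5·6 + 1·8 + 2·5 + 3·9 = 75.
R has the best ratio (9/2) and is taken to its limit of 3; remaining capacity is filled optimally with the others.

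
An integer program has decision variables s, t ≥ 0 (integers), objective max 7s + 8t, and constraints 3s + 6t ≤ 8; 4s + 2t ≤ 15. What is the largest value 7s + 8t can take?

Relaxing integrality, the LP optimum is 18.67 at (s,t) = (2.67, 0), which is not an integer point.
(s,t)=(2,0): 3·2+6·0=6≤8, 4·2+2·0=8≤15, objective 14.
(s,t)=(1,0): 3·1+6·0=3≤8, 4·1+2·0=4≤15, objective 7.
Maximum is 14 at (s,t)=(2,0).

14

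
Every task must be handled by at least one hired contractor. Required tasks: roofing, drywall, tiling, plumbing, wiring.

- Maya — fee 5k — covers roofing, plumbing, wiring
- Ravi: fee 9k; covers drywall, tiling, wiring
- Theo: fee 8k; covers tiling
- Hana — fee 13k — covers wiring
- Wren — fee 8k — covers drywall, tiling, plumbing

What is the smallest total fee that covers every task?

13

This is a weighted set-cover instance.
Choose Maya and Wren: together they cover roofing, drywall, tiling, plumbing, wiring — every task.
Total fee: 5 + 8 = 13.
No cover costs less than 13.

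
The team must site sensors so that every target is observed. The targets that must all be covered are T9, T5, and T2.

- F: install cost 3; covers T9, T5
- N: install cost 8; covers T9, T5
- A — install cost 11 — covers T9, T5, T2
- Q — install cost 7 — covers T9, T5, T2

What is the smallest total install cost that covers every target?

7

This is a weighted set-cover instance.
The greedy cost-per-new-target heuristic would pick F and Q for 10, but a cheaper cover exists.
Q alone covers T9, T5, T2 — every target.
Total install cost: 7.
No cover costs less than 7.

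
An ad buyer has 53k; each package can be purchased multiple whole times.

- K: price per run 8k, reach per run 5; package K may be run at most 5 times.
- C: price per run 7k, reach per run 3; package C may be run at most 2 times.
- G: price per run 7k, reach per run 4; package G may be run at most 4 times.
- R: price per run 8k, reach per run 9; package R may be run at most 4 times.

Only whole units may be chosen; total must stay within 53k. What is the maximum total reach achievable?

Take 3×G and 4×R: price 53 ≤ 53, reach 3·4 + 4·9 = 48.
R has the best ratio (9/8) and is taken to its limit of 4; remaining capacity is filled optimally with the others.

48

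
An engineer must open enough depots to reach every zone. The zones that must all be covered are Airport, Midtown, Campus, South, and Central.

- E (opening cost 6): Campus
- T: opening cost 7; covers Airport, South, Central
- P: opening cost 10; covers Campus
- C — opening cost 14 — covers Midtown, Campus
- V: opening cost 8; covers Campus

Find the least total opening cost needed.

21

This is an integer covering problem.
The greedy cost-per-new-zone heuristic would pick T, E, and C for 27, but a cheaper cover exists.
Choose T and C: together they cover Airport, Midtown, Campus, South, Central — every zone.
Total opening cost: 7 + 14 = 21.
No cover costs less than 21.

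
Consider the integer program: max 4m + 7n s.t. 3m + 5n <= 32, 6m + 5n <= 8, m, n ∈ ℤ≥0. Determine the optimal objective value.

7

Relaxing integrality, the LP optimum is 11.20 at (m,n) = (0, 1.6), which is not an integer point.
(m,n)=(0,1): 3·0+5·1=5≤32, 6·0+5·1=5≤8, objective 7.
(m,n)=(1,0): 3·1+5·0=3≤32, 6·1+5·0=6≤8, objective 4.
(m,n)=(0,0): 3·0+5·0=0≤32, 6·0+5·0=0≤8, objective 0.
The best lattice point is (0,1), giving 7.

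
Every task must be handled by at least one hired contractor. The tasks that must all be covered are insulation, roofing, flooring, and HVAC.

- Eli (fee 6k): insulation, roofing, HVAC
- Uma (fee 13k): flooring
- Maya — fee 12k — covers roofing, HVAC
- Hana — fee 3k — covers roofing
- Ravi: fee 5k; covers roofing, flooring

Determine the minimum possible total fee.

This is a weighted set-cover instance.
Choose Eli and Ravi: together they cover insulation, roofing, flooring, HVAC — every task.
Total fee: 6 + 5 = 11.

11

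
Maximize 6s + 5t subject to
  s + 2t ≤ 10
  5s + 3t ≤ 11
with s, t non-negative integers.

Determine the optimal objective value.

(s,t)=(1,2): 1·1+2·2=5≤10, 5·1+3·2=11≤11, objective 16.
(s,t)=(0,3): 1·0+2·3=6≤10, 5·0+3·3=9≤11, objective 15.
(s,t)=(1,1): 1·1+2·1=3≤10, 5·1+3·1=8≤11, objective 11.
(s,t)=(0,2): 1·0+2·2=4≤10, 5·0+3·2=6≤11, objective 10.
No feasible integer point exceeds 16.

16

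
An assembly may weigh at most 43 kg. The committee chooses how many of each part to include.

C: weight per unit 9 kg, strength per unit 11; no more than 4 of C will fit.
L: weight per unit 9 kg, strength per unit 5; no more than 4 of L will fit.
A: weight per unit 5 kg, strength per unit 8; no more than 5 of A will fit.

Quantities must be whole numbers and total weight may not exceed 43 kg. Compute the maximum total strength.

62

This is a bounded integer knapsack.
A has the best ratio (8/5); taking only A gives at most 5×8 = 40 (stopped by the supply cap of 5).
Mixing does better — 2×C and 5×A: weight 43 ≤ 43, strength 2·11 + 5·8 = 62.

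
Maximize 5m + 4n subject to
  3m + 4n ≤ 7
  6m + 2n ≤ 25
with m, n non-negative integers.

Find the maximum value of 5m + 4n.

10

Relaxing integrality, the LP optimum is 11.67 at (m,n) = (2.33, 0), which is not an integer point.
(m,n)=(2,0): 3·2+4·0=6≤7, 6·2+2·0=12≤25, objective 10.
(m,n)=(1,1): 3·1+4·1=7≤7, 6·1+2·1=8≤25, objective 9.
No feasible integer point exceeds 10.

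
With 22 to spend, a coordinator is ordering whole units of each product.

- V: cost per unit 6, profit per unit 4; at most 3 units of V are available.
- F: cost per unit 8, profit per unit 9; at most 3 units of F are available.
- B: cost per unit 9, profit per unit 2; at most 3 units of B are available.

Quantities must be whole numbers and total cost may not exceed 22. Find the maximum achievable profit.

Take 1×V and 2×F: cost 22 ≤ 22, profit 1·4 + 2·9 = 22.
No other integer combination yields more.

22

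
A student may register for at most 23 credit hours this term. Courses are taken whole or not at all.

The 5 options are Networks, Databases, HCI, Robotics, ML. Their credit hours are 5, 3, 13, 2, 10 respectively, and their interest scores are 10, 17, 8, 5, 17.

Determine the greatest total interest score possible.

49

Networks + Databases + Robotics + ML: credit hours 5 + 3 + 2 + 10 = 20 ≤ 23, interest score 10 + 17 + 5 + 17 = 49.
Networks + Databases + ML: credit hours 5 + 3 + 10 = 18 ≤ 23, interest score 10 + 17 + 17 = 44.
Networks + Databases + HCI + Robotics: credit hours 5 + 3 + 13 + 2 = 23 ≤ 23, interest score 10 + 17 + 8 + 5 = 40.
Best is Networks, Databases, Robotics, and ML with total interest score 49.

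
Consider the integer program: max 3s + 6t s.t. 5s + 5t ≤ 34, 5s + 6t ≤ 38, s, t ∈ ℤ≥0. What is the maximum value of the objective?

The continuous relaxation peaks at (0, 6.33) with value 38.00; rounding to a feasible lattice point costs some objective.
(s,t)=(0,6): 5·0+5·6=30≤34, 5·0+6·6=36≤38, objective 36.
(s,t)=(1,5): 5·1+5·5=30≤34, 5·1+6·5=35≤38, objective 33.
(s,t)=(0,5): 5·0+5·5=25≤34, 5·0+6·5=30≤38, objective 30.
The best lattice point is (0,6), giving 36.

36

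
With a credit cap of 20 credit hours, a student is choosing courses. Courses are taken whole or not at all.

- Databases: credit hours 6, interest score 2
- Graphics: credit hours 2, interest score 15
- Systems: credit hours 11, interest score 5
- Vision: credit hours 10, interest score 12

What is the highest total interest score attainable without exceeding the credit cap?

This is an integer program with binary decision variables.
Graphics + Vision: credit hours 2 + 10 = 12 ≤ 20, interest score 15 + 12 = 27.
Databases + Graphics + Vision: credit hours 6 + 2 + 10 = 18 ≤ 20, interest score 2 + 15 + 12 = 29.
Best is Databases, Graphics, and Vision with total interest score 29.

29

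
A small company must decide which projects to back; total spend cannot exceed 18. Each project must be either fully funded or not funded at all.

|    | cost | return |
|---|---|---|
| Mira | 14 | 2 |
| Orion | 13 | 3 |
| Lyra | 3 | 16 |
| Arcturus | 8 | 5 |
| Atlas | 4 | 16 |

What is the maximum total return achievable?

Allowing fractional choices, the relaxed optimum would be about 37.7, but projects are indivisible.
Lyra + Arcturus: cost 3 + 8 = 11 ≤ 18, return 16 + 5 = 21.
Lyra + Atlas: cost 3 + 4 = 7 ≤ 18, return 16 + 16 = 32.
Lyra + Arcturus + Atlas: cost 3 + 8 + 4 = 15 ≤ 18, return 16 + 5 + 16 = 37.
Best is Lyra, Arcturus, and Atlas with total return 37.

37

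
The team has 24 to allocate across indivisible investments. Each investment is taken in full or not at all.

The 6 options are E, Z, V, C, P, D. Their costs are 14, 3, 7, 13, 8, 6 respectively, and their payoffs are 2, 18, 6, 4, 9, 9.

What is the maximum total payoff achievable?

Z + V + P + D: cost 3 + 7 + 8 + 6 = 24 ≤ 24, payoff 18 + 6 + 9 + 9 = 42.
Z + V + D: cost 3 + 7 + 6 = 16 ≤ 24, payoff 18 + 6 + 9 = 33.
Z + P + D: cost 3 + 8 + 6 = 17 ≤ 24, payoff 18 + 9 + 9 = 36.
Best is Z, V, P, and D with total payoff 42.

42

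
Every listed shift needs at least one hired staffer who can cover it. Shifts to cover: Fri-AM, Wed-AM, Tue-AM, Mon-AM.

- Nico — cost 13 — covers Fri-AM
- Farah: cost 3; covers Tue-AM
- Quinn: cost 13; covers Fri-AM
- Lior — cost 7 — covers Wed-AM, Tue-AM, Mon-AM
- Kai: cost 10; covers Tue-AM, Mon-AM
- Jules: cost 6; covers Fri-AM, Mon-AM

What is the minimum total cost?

Choose Lior and Jules: together they cover Fri-AM, Wed-AM, Tue-AM, Mon-AM — every shift.
Total cost: 7 + 6 = 13.
No cover costs less than 13.

13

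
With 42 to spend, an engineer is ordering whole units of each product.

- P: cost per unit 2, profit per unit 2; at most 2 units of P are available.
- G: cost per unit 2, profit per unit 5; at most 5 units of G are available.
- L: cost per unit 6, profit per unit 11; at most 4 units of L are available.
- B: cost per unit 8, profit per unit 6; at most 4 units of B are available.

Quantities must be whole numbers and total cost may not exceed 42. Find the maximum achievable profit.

75

Take 5×G, 4×L, and 1×B: cost 42 ≤ 42, profit 5·5 + 4·11 + 1·6 = 75.
G has the best ratio (5/2) and is taken to its limit of 5; remaining capacity is filled optimally with the others.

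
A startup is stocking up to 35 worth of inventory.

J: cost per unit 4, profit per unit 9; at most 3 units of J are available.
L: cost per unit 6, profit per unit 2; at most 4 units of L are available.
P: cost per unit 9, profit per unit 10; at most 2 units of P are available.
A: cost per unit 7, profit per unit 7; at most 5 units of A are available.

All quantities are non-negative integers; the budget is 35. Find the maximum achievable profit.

This is a bounded integer knapsack.
3×J, 1×P, and 2×A: cost 35 ≤ 35, profit 3·9 + 1·10 + 2·7 = 51.
3×J and 3×A: cost 33 ≤ 35, profit 3·9 + 3·7 = 48.
Best is 51.

51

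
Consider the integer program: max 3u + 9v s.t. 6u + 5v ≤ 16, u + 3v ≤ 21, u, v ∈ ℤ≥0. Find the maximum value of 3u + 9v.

(u,v)=(0,3): 6·0+5·3=15≤16, 1·0+3·3=9≤21, objective 27.
(u,v)=(1,2): 6·1+5·2=16≤16, 1·1+3·2=7≤21, objective 21.
(u,v)=(0,2): 6·0+5·2=10≤16, 1·0+3·2=6≤21, objective 18.
No feasible integer point exceeds 27.

27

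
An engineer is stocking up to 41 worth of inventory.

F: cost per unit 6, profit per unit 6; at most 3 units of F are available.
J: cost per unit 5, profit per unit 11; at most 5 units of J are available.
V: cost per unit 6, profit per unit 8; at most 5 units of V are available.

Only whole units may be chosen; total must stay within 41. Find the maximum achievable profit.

1×F, 5×J, and 1×V: cost 37 ≤ 41, profit 1·6 + 5·11 + 1·8 = 69.
5×J and 2×V: cost 37 ≤ 41, profit 5·11 + 2·8 = 71.
Best is 71.

71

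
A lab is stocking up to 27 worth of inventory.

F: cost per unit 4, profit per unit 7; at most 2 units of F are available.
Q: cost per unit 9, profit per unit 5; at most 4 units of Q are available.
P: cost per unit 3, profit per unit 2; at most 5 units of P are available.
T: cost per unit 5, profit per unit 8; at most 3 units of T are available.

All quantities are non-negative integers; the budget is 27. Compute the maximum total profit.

40

2×F, 1×P, and 3×T: cost 26 ≤ 27, profit 2·7 + 1·2 + 3·8 = 40.
2×F and 3×T: cost 23 ≤ 27, profit 2·7 + 3·8 = 38.
Best is 40.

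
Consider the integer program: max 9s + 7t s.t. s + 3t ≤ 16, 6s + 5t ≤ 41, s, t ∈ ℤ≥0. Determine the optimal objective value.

Relaxing integrality, the LP optimum is 61.50 at (s,t) = (6.83, 0), which is not an integer point.
(s,t)=(6,1): 1·6+3·1=9≤16, 6·6+5·1=41≤41, objective 61.
(s,t)=(5,2): 1·5+3·2=11≤16, 6·5+5·2=40≤41, objective 59.
(s,t)=(6,0): 1·6+3·0=6≤16, 6·6+5·0=36≤41, objective 54.
(s,t)=(5,1): 1·5+3·1=8≤16, 6·5+5·1=35≤41, objective 52.
No feasible integer point exceeds 61.

61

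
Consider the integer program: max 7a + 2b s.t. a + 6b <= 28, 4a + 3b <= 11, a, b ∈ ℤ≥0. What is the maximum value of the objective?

The continuous relaxation peaks at (2.75, 0) with value 19.25; rounding to a feasible lattice point costs some objective.
(a,b)=(2,1): 1·2+6·1=8≤28, 4·2+3·1=11≤11, objective 16.
(a,b)=(2,0): 1·2+6·0=2≤28, 4·2+3·0=8≤11, objective 14.
(a,b)=(1,2): 1·1+6·2=13≤28, 4·1+3·2=10≤11, objective 11.
(a,b)=(1,1): 1·1+6·1=7≤28, 4·1+3·1=7≤11, objective 9.
The best lattice point is (2,1), giving 16.

16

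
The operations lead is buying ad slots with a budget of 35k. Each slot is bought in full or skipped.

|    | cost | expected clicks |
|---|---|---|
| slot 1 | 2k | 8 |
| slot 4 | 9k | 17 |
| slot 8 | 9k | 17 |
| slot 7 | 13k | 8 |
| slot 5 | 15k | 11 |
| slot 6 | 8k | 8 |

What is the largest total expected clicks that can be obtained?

53

Take slot 1, slot 4, slot 8, and slot 5: cost 2 + 9 + 9 + 15 = 35 ≤ 35, expected clicks 8 + 17 + 17 + 11 = 53.
No other feasible combination does better.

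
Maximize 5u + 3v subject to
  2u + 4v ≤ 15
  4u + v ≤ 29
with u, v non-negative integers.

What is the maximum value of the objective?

(u,v)=(7,0): 2·7+4·0=14≤15, 4·7+1·0=28≤29, objective 35.
(u,v)=(6,0): 2·6+4·0=12≤15, 4·6+1·0=24≤29, objective 30.
The best lattice point is (7,0), giving 35.

35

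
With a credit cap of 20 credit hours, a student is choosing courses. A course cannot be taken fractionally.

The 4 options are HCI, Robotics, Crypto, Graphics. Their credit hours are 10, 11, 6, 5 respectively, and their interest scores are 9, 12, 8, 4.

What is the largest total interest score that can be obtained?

Take Robotics and Crypto: credit hours 11 + 6 = 17 ≤ 20, interest score 12 + 8 = 20.
No other feasible combination does better.

20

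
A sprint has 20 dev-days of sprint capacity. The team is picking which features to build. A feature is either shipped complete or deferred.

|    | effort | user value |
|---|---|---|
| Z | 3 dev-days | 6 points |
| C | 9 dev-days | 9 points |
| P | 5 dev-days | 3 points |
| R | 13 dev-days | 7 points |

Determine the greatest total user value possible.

18

Z + R: effort 3 + 13 = 16 ≤ 20, user value 6 + 7 = 13.
Z + C + P: effort 3 + 9 + 5 = 17 ≤ 20, user value 6 + 9 + 3 = 18.
Z + C: effort 3 + 9 = 12 ≤ 20, user value 6 + 9 = 15.
Best is Z, C, and P with total user value 18.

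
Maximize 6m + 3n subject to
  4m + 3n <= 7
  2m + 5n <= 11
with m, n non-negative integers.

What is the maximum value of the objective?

(m,n)=(1,1): 4·1+3·1=7≤7, 2·1+5·1=7≤11, objective 9.
(m,n)=(0,2): 4·0+3·2=6≤7, 2·0+5·2=10≤11, objective 6.
(m,n)=(1,0): 4·1+3·0=4≤7, 2·1+5·0=2≤11, objective 6.
Maximum is 9 at (m,n)=(1,1).

9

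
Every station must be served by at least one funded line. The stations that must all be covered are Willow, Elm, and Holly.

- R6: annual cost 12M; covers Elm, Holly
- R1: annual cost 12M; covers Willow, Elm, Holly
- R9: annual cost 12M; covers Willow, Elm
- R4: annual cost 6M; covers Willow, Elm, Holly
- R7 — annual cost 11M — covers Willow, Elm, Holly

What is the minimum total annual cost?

6

R4 alone covers Willow, Elm, Holly — every station.
Total annual cost: 6.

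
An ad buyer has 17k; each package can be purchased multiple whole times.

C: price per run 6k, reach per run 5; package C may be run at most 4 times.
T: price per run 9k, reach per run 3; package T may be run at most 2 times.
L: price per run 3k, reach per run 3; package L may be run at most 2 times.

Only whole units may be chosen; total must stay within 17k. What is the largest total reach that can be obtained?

13

This is a bounded integer knapsack.
Take 2×C and 1×L: price 15 ≤ 17, reach 2·5 + 1·3 = 13.
No other integer combination yields more.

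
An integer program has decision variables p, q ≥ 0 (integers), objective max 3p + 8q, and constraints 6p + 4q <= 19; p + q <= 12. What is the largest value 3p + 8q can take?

Relaxing integrality, the LP optimum is 38.00 at (p,q) = (0, 4.75), which is not an integer point.
(p,q)=(0,4): 6·0+4·4=16≤19, 1·0+1·4=4≤12, objective 32.
(p,q)=(1,3): 6·1+4·3=18≤19, 1·1+1·3=4≤12, objective 27.
(p,q)=(0,3): 6·0+4·3=12≤19, 1·0+1·3=3≤12, objective 24.
Maximum is 32 at (p,q)=(0,4).

32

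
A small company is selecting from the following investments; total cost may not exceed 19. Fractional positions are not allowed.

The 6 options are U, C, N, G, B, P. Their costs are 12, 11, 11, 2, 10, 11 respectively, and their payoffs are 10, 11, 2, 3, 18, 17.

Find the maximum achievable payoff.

This is a 0-1 knapsack instance.
Take G and B: cost 2 + 10 = 12 ≤ 19, payoff 3 + 18 = 21.
No other feasible combination does better.

21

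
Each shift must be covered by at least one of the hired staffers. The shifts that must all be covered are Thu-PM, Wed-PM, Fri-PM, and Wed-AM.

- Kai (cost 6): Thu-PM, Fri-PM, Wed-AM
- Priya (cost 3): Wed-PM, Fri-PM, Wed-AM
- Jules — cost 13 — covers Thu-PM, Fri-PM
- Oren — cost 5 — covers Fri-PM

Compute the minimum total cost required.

9

Choose Kai and Priya: together they cover Thu-PM, Wed-PM, Fri-PM, Wed-AM — every shift.
Total cost: 6 + 3 = 9.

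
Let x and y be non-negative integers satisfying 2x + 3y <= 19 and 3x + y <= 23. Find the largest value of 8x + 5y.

61

The continuous relaxation peaks at (7.14, 1.57) with value 65.00; rounding to a feasible lattice point costs some objective.
(x,y)=(7,1): 2·7+3·1=17≤19, 3·7+1·1=22≤23, objective 61.
(x,y)=(6,2): 2·6+3·2=18≤19, 3·6+1·2=20≤23, objective 58.
The best lattice point is (7,1), giving 61.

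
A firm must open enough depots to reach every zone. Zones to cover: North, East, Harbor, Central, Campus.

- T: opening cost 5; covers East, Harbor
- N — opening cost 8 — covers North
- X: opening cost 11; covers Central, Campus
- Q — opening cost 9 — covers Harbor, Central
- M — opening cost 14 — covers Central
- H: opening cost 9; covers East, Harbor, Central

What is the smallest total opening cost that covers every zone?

24

This is an integer covering problem.
Choose T, N, and X: together they cover North, East, Harbor, Central, Campus — every zone.
Total opening cost: 5 + 8 + 11 = 24.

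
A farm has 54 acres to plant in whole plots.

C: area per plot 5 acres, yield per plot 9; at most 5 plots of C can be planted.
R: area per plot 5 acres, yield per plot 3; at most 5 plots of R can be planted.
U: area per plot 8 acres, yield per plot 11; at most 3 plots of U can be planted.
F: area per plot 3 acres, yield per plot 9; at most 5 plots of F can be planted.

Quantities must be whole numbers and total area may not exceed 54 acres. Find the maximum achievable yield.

This is a bounded integer knapsack.
F has the best ratio (9/3); taking only F gives at most 5×9 = 45 (stopped by the supply cap of 5).
Mixing does better — 3×C, 3×U, and 5×F: area 54 ≤ 54, yield 3·9 + 3·11 + 5·9 = 105.

105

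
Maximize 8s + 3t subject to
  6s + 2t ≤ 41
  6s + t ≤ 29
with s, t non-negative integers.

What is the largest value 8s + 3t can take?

60

(s,t)=(0,20) is feasible, giving 60.
(s,t)=(0,19) is feasible, giving 57.
No feasible integer point exceeds 60.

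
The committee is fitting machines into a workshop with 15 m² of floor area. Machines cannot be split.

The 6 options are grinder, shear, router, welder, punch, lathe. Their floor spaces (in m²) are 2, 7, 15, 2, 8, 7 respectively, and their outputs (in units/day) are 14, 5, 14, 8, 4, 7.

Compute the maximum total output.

29

Allowing fractional choices, the relaxed optimum would be about 32.7, but machines are indivisible.
grinder + shear + welder: floor space 2 + 7 + 2 = 11 ≤ 15, output 14 + 5 + 8 = 27.
grinder + welder + lathe: floor space 2 + 2 + 7 = 11 ≤ 15, output 14 + 8 + 7 = 29.
grinder + welder + punch: floor space 2 + 2 + 8 = 12 ≤ 15, output 14 + 8 + 4 = 26.
Best is grinder, welder, and lathe with total output 29.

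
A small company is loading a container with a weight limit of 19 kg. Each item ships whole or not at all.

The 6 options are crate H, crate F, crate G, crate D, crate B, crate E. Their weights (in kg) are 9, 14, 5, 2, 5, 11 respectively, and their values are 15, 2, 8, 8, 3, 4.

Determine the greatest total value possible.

This is a 0-1 knapsack instance.
Allowing fractional choices, the relaxed optimum would be about 32.8, but items are indivisible.
crate H + crate D + crate B: weight 9 + 2 + 5 = 16 ≤ 19, value 15 + 8 + 3 = 26.
crate H + crate G + crate B: weight 9 + 5 + 5 = 19 ≤ 19, value 15 + 8 + 3 = 26.
crate H + crate G + crate D: weight 9 + 5 + 2 = 16 ≤ 19, value 15 + 8 + 8 = 31.
Best is crate H, crate G, and crate D with total value 31.

31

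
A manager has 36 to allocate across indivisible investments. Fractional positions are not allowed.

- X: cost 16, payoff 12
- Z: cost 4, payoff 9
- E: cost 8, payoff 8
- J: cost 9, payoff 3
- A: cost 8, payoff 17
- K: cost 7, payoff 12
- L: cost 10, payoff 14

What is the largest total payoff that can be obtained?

52

Treat it as a binary knapsack problem.
Allowing fractional choices, the relaxed optimum would be about 59.0, but investments are indivisible.
Z + A + K + L: cost 4 + 8 + 7 + 10 = 29 ≤ 36, payoff 9 + 17 + 12 + 14 = 52.
E + A + K + L: cost 8 + 8 + 7 + 10 = 33 ≤ 36, payoff 8 + 17 + 12 + 14 = 51.
Best is Z, A, K, and L with total payoff 52.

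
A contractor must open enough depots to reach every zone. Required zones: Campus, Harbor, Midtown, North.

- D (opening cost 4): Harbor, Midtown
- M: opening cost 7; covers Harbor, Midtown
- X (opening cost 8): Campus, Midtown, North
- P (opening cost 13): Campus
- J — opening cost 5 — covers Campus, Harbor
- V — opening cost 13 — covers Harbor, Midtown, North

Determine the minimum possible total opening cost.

12

This is a weighted set-cover instance.
Choose D and X: together they cover Campus, Harbor, Midtown, North — every zone.
Total opening cost: 4 + 8 = 12.
No cover costs less than 12.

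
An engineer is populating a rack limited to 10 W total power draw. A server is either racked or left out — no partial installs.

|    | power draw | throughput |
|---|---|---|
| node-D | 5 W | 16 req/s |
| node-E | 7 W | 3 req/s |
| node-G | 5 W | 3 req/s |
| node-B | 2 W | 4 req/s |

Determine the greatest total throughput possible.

20

Treat it as a binary knapsack problem.
Allowing fractional choices, the relaxed optimum would be about 21.8, but servers are indivisible.
node-D + node-G: power draw 5 + 5 = 10 ≤ 10, throughput 16 + 3 = 19.
node-D: power draw 5 ≤ 10, throughput 16.
node-D + node-B: power draw 5 + 2 = 7 ≤ 10, throughput 16 + 4 = 20.
Best is node-D and node-B with total throughput 20.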